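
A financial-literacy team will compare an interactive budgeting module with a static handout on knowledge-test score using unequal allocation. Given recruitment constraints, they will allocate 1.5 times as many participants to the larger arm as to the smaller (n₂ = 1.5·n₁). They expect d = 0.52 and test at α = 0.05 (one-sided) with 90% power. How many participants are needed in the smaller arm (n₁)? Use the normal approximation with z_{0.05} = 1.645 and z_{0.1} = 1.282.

n₁ = 53

With allocation ratio k = n₂/n₁ = 1.5, Var(x̄₁−x̄₂) = σ²(1/n₁ + 1/(k·n₁)) = σ²·(k+1)/(k·n₁).
So n₁ = (1 + 1/k)·((z_{α} + z_β)/d)² = 1.667 × (2.927/0.52)².
n₁ = 1.667 × 31.68 = 52.8.
Round up: n₁ = 53, giving n₂ = ⌈1.5 × 53⌉ = ⌈79.5⌉ = 80.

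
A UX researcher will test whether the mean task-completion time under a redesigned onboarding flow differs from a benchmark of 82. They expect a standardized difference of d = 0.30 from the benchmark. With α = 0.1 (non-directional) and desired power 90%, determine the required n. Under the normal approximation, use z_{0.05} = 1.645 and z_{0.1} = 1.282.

n = 96

For a one-sample test: n = ((z_{α/2} + z_β) / d)².
z_{α/2} + z_β = 1.645 + 1.282 = 2.927.
n = (2.927 / 0.30)² = 9.757² = 95.19.
Round up.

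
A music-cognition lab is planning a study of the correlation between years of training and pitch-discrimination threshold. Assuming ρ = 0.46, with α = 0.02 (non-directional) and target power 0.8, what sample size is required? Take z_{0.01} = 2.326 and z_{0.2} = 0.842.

n = 44

Fisher's z: C = ½·ln((1+r)/(1−r)) = ½·ln(2.7037) = 0.4973.
n = ((z_{α/2} + z_β)/C)² + 3.
(2.326 + 0.842) / 0.4973 = 3.168 / 0.4973 = 6.370.
n = 6.370² + 3 = 40.58 + 3 = 43.6.
Round up.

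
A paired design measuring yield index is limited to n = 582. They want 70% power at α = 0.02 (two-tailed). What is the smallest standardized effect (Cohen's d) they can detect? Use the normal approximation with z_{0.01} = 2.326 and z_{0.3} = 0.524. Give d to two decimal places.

d_min ≈ 0.12

For a single sample (or paired design) of n = 582: d_min = (z_{α/2} + z_β)/√n.
z-sum = 2.326 + 0.524 = 2.850.
d_min = 2.850 / √582 = 2.850 / 24.125 = 0.118.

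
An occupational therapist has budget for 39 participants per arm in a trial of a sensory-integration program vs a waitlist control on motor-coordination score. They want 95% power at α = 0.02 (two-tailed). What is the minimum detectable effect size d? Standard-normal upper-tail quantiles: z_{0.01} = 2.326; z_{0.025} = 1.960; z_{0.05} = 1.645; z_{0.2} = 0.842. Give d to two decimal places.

For two independent groups of n = 39 each: d_min = (z_{α/2} + z_β)·√(2/n).
z-sum = 2.326 + 1.645 = 3.971.
d_min = 3.971 × √(2/39) = 3.971 × 0.2265 = 0.899.

d_min ≈ 0.90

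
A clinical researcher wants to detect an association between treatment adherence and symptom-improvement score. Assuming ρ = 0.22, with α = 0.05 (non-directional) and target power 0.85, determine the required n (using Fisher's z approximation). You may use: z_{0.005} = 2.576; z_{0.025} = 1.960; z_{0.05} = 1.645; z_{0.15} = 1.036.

Fisher's z: C = ½·ln((1+r)/(1−r)) = ½·ln(1.5641) = 0.2237.
n = ((z_{α/2} + z_β)/C)² + 3.
(1.960 + 1.036) / 0.2237 = 2.996 / 0.2237 = 13.393.
n = 13.393² + 3 = 179.37 + 3 = 182.4.
Round up.

n = 183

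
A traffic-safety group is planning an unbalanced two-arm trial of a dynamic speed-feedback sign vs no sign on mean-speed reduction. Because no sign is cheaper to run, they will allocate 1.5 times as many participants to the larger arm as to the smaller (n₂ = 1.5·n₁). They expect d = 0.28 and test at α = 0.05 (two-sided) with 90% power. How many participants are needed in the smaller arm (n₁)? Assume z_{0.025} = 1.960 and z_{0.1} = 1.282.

n₁ = 224

With allocation ratio k = n₂/n₁ = 1.5, Var(x̄₁−x̄₂) = σ²(1/n₁ + 1/(k·n₁)) = σ²·(k+1)/(k·n₁).
So n₁ = (1 + 1/k)·((z_{α/2} + z_β)/d)² = 1.667 × (3.242/0.28)².
n₁ = 1.667 × 134.06 = 223.4.
Round up: n₁ = 224, giving n₂ = 1.5 × 224 = 336.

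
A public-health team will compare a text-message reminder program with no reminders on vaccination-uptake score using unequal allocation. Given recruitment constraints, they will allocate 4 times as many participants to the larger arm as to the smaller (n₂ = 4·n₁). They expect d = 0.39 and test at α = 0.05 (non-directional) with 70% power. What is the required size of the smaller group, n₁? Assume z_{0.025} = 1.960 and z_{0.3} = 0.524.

n₁ = 51

With allocation ratio k = n₂/n₁ = 4, Var(x̄₁−x̄₂) = σ²(1/n₁ + 1/(k·n₁)) = σ²·(k+1)/(k·n₁).
So n₁ = (1 + 1/k)·((z_{α/2} + z_β)/d)² = 1.250 × (2.484/0.39)².
n₁ = 1.250 × 40.57 = 50.7.
Round up: n₁ = 51, giving n₂ = 4 × 51 = 204.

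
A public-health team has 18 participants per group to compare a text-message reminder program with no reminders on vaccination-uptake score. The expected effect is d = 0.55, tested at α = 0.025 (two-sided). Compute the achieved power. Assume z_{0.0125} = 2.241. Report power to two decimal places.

power ≈ 0.28

For two equal groups, power = Φ(d·√(n/2) − z_{α/2}).
d·√(n/2) = 0.55 × √(18/2) = 0.55 × 3.000 = 1.650.
z_β = 1.650 − 2.241 = -0.591.
Power = Φ(-0.591) = 0.277.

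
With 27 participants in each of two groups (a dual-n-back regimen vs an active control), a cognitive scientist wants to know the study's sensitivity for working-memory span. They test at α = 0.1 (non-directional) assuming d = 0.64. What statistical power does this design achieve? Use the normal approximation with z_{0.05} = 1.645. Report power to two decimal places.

For two equal groups, power = Φ(d·√(n/2) − z_{α/2}).
d·√(n/2) = 0.64 × √(27/2) = 0.64 × 3.674 = 2.352.
z_β = 2.352 − 1.645 = 0.707.
Power = Φ(0.707) = 0.760.

power ≈ 0.76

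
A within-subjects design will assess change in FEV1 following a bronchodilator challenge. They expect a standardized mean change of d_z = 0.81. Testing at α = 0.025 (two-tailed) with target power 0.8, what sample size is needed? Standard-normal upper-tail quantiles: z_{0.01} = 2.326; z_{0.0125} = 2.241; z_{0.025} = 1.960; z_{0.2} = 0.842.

n = 15 pairs

For a paired (one-sample on differences) test: n = ((z_{α/2} + z_β) / d)².
z_{α/2} + z_β = 2.241 + 0.842 = 3.083.
n = (3.083 / 0.81)² = 3.806² = 14.49.
Round up.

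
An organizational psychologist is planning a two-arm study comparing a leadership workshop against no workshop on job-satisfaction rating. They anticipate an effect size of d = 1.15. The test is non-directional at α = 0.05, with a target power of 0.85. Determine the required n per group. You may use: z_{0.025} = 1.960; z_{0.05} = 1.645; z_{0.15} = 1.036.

n = 14 per group

For two independent groups with equal n: n = 2·((z_{α/2} + z_β) / d)².
z_{α/2} + z_β = 1.960 + 1.036 = 2.996.
n = 2 × (2.996 / 1.15)² = 2 × 2.605² = 2 × 6.79 = 13.6.
Round up to the next whole participant.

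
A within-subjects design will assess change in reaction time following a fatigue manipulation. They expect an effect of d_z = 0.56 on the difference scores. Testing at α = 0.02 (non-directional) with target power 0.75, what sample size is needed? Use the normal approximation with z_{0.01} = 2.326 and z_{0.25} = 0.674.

For a paired (one-sample on differences) test: n = ((z_{α/2} + z_β) / d)².
z_{α/2} + z_β = 2.326 + 0.674 = 3.000.
n = (3.000 / 0.56)² = 5.357² = 28.70.
Round up.

n = 29 pairs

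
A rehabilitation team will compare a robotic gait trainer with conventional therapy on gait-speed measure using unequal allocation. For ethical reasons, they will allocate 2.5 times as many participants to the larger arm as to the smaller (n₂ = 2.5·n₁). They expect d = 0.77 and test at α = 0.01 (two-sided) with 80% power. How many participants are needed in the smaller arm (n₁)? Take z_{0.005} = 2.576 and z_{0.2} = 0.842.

With allocation ratio k = n₂/n₁ = 2.5, Var(x̄₁−x̄₂) = σ²(1/n₁ + 1/(k·n₁)) = σ²·(k+1)/(k·n₁).
So n₁ = (1 + 1/k)·((z_{α/2} + z_β)/d)² = 1.400 × (3.418/0.77)².
n₁ = 1.400 × 19.70 = 27.6.
Round up: n₁ = 28, giving n₂ = 2.5 × 28 = 70.

n₁ = 28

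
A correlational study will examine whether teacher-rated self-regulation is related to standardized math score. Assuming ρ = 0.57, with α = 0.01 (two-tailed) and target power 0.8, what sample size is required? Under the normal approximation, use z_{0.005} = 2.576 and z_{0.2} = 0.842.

Fisher's z: C = ½·ln((1+r)/(1−r)) = ½·ln(3.6512) = 0.6475.
n = ((z_{α/2} + z_β)/C)² + 3.
(2.576 + 0.842) / 0.6475 = 3.418 / 0.6475 = 5.279.
n = 5.279² + 3 = 27.87 + 3 = 30.9.
Round up.

n = 31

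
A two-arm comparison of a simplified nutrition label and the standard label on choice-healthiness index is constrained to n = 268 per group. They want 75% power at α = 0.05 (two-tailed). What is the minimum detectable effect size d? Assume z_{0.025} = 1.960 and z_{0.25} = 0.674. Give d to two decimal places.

For two independent groups of n = 268 each: d_min = (z_{α/2} + z_β)·√(2/n).
z-sum = 1.960 + 0.674 = 2.634.
d_min = 2.634 × √(2/268) = 2.634 × 0.0864 = 0.228.

d_min ≈ 0.23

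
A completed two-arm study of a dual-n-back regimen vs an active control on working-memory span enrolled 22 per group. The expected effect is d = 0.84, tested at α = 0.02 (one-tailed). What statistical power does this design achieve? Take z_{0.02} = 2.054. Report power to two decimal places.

For two equal groups, power = Φ(d·√(n/2) − z_{α}).
d·√(n/2) = 0.84 × √(22/2) = 0.84 × 3.317 = 2.786.
z_β = 2.786 − 2.054 = 0.732.
Power = Φ(0.732) = 0.768.

power ≈ 0.77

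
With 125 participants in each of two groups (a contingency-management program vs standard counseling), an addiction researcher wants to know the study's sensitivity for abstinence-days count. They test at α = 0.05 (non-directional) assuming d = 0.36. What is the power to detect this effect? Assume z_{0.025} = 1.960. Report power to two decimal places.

For two equal groups, power = Φ(d·√(n/2) − z_{α/2}).
d·√(n/2) = 0.36 × √(125/2) = 0.36 × 7.906 = 2.846.
z_β = 2.846 − 1.960 = 0.886.
Power = Φ(0.886) = 0.812.

power ≈ 0.81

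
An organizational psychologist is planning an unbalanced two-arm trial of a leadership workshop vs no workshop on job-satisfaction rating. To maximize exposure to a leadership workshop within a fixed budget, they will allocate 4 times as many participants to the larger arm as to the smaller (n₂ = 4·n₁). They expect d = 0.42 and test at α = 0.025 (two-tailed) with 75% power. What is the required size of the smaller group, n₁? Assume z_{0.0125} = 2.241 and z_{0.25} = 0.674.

n₁ = 61

With allocation ratio k = n₂/n₁ = 4, Var(x̄₁−x̄₂) = σ²(1/n₁ + 1/(k·n₁)) = σ²·(k+1)/(k·n₁).
So n₁ = (1 + 1/k)·((z_{α/2} + z_β)/d)² = 1.250 × (2.915/0.42)².
n₁ = 1.250 × 48.17 = 60.2.
Round up: n₁ = 61, giving n₂ = 4 × 61 = 244.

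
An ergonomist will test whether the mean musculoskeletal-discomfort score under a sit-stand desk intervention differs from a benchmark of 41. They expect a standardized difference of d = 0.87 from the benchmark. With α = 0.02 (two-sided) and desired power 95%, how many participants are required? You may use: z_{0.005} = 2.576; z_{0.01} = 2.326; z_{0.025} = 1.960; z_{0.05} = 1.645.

n = 21

For a one-sample test: n = ((z_{α/2} + z_β) / d)².
z_{α/2} + z_β = 2.326 + 1.645 = 3.971.
n = (3.971 / 0.87)² = 4.564² = 20.83.
Round up.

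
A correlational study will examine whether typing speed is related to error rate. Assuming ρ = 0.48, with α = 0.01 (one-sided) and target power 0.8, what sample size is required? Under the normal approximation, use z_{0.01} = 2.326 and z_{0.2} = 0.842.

n = 40

Fisher's z: C = ½·ln((1+r)/(1−r)) = ½·ln(2.8462) = 0.5230.
n = ((z_{α} + z_β)/C)² + 3.
(2.326 + 0.842) / 0.5230 = 3.168 / 0.5230 = 6.057.
n = 6.057² + 3 = 36.69 + 3 = 39.7.
Round up.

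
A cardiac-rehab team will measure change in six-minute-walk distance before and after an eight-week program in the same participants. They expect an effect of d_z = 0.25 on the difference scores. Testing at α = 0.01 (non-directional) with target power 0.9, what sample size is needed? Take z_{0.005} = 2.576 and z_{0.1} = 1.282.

For a paired (one-sample on differences) test: n = ((z_{α/2} + z_β) / d)².
z_{α/2} + z_β = 2.576 + 1.282 = 3.858.
n = (3.858 / 0.25)² = 15.432² = 238.15.
Round up.

n = 239 pairs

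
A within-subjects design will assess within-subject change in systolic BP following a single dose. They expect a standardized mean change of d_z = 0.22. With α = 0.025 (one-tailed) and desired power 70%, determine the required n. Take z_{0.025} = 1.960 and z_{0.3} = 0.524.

n = 128 pairs

For a paired (one-sample on differences) test: n = ((z_{α} + z_β) / d)².
z_{α} + z_β = 1.960 + 0.524 = 2.484.
n = (2.484 / 0.22)² = 11.291² = 127.48.
Round up.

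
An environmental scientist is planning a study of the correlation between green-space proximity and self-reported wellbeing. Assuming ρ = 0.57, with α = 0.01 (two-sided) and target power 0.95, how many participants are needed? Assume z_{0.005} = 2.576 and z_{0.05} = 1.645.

n = 46

Fisher's z: C = ½·ln((1+r)/(1−r)) = ½·ln(3.6512) = 0.6475.
n = ((z_{α/2} + z_β)/C)² + 3.
(2.576 + 1.645) / 0.6475 = 4.221 / 0.6475 = 6.519.
n = 6.519² + 3 = 42.50 + 3 = 45.5.
Round up.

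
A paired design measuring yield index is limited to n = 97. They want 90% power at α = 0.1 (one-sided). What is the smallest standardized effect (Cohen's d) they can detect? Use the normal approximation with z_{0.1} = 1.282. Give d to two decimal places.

For a single sample (or paired design) of n = 97: d_min = (z_{α} + z_β)/√n.
z-sum = 1.282 + 1.282 = 2.564.
d_min = 2.564 / √97 = 2.564 / 9.849 = 0.260.

d_min ≈ 0.26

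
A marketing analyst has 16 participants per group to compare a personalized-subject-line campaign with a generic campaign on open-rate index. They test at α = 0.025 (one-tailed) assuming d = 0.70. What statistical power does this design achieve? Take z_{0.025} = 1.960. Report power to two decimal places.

power ≈ 0.51

For two equal groups, power = Φ(d·√(n/2) − z_{α}).
d·√(n/2) = 0.70 × √(16/2) = 0.70 × 2.828 = 1.980.
z_β = 1.980 − 1.960 = 0.020.
Power = Φ(0.020) = 0.508.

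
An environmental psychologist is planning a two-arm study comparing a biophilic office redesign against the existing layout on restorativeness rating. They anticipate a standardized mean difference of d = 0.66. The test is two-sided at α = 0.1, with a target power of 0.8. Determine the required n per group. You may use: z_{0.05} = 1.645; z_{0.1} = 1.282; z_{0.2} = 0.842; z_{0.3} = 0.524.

For two independent groups with equal n: n = 2·((z_{α/2} + z_β) / d)².
z_{α/2} + z_β = 1.645 + 0.842 = 2.487.
n = 2 × (2.487 / 0.66)² = 2 × 3.768² = 2 × 14.20 = 28.4.
Round up to the next whole participant.

n = 29 per group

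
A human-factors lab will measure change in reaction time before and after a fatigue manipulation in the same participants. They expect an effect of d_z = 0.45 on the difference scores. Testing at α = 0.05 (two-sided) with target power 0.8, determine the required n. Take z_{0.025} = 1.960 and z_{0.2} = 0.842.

n = 39 pairs

For a paired (one-sample on differences) test: n = ((z_{α/2} + z_β) / d)².
z_{α/2} + z_β = 1.960 + 0.842 = 2.802.
n = (2.802 / 0.45)² = 6.227² = 38.77.
Round up.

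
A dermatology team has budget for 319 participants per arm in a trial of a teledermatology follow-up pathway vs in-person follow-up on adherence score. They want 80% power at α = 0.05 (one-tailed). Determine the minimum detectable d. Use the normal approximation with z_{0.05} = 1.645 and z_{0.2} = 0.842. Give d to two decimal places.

For two independent groups of n = 319 each: d_min = (z_{α} + z_β)·√(2/n).
z-sum = 1.645 + 0.842 = 2.487.
d_min = 2.487 × √(2/319) = 2.487 × 0.0792 = 0.197.

d_min ≈ 0.20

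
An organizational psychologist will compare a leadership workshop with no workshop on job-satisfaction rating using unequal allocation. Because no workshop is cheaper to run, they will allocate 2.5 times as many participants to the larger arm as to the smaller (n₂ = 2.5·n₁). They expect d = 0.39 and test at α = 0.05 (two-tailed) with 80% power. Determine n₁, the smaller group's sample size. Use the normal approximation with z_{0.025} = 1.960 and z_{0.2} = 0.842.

With allocation ratio k = n₂/n₁ = 2.5, Var(x̄₁−x̄₂) = σ²(1/n₁ + 1/(k·n₁)) = σ²·(k+1)/(k·n₁).
So n₁ = (1 + 1/k)·((z_{α/2} + z_β)/d)² = 1.400 × (2.802/0.39)².
n₁ = 1.400 × 51.62 = 72.3.
Round up: n₁ = 73, giving n₂ = ⌈2.5 × 73⌉ = ⌈182.5⌉ = 183.

n₁ = 73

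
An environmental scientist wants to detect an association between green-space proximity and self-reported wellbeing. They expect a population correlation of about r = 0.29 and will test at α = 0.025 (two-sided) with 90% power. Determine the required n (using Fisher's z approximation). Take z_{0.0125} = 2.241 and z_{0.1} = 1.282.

n = 143

Fisher's z: C = ½·ln((1+r)/(1−r)) = ½·ln(1.8169) = 0.2986.
n = ((z_{α/2} + z_β)/C)² + 3.
(2.241 + 1.282) / 0.2986 = 3.523 / 0.2986 = 11.798.
n = 11.798² + 3 = 139.20 + 3 = 142.2.
Round up.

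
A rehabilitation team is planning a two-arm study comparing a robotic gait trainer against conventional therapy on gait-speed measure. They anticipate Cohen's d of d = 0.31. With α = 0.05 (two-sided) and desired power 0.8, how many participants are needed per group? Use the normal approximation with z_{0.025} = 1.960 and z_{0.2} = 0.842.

For two independent groups with equal n: n = 2·((z_{α/2} + z_β) / d)².
z_{α/2} + z_β = 1.960 + 0.842 = 2.802.
n = 2 × (2.802 / 0.31)² = 2 × 9.039² = 2 × 81.70 = 163.4.
Round up to the next whole participant.

n = 164 per group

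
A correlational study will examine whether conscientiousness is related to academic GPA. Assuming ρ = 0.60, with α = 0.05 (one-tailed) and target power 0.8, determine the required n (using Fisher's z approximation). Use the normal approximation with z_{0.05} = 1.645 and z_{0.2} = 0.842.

n = 16

Fisher's z: C = ½·ln((1+r)/(1−r)) = ½·ln(4.0000) = 0.6931.
n = ((z_{α} + z_β)/C)² + 3.
(1.645 + 0.842) / 0.6931 = 2.487 / 0.6931 = 3.588.
n = 3.588² + 3 = 12.88 + 3 = 15.9.
Round up.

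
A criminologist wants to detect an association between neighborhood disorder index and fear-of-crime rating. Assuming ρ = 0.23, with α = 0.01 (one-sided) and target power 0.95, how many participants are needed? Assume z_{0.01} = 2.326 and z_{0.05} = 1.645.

Fisher's z: C = ½·ln((1+r)/(1−r)) = ½·ln(1.5974) = 0.2342.
n = ((z_{α} + z_β)/C)² + 3.
(2.326 + 1.645) / 0.2342 = 3.971 / 0.2342 = 16.956.
n = 16.956² + 3 = 287.49 + 3 = 290.5.
Round up.

n = 291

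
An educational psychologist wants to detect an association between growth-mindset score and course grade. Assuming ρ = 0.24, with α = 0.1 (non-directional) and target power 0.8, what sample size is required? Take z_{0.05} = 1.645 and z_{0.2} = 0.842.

n = 107

Fisher's z: C = ½·ln((1+r)/(1−r)) = ½·ln(1.6316) = 0.2448.
n = ((z_{α/2} + z_β)/C)² + 3.
(1.645 + 0.842) / 0.2448 = 2.487 / 0.2448 = 10.159.
n = 10.159² + 3 = 103.21 + 3 = 106.2.
Round up.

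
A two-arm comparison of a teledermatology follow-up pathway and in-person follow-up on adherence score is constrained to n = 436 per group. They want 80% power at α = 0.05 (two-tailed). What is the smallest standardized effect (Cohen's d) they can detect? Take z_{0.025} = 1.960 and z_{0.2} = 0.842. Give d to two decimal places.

For two independent groups of n = 436 each: d_min = (z_{α/2} + z_β)·√(2/n).
z-sum = 1.960 + 0.842 = 2.802.
d_min = 2.802 × √(2/436) = 2.802 × 0.0677 = 0.190.

d_min ≈ 0.19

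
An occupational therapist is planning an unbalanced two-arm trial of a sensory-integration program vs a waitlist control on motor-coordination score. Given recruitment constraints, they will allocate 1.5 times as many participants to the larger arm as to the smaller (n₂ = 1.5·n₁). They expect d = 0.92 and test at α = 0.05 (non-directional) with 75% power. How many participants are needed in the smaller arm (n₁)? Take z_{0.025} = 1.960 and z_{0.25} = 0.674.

With allocation ratio k = n₂/n₁ = 1.5, Var(x̄₁−x̄₂) = σ²(1/n₁ + 1/(k·n₁)) = σ²·(k+1)/(k·n₁).
So n₁ = (1 + 1/k)·((z_{α/2} + z_β)/d)² = 1.667 × (2.634/0.92)².
n₁ = 1.667 × 8.20 = 13.7.
Round up: n₁ = 14, giving n₂ = 1.5 × 14 = 21.

n₁ = 14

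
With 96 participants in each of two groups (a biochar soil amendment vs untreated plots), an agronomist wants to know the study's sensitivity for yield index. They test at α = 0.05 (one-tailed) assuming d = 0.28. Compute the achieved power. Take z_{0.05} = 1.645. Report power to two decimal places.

power ≈ 0.62

For two equal groups, power = Φ(d·√(n/2) − z_{α}).
d·√(n/2) = 0.28 × √(96/2) = 0.28 × 6.928 = 1.940.
z_β = 1.940 − 1.645 = 0.295.
Power = Φ(0.295) = 0.616.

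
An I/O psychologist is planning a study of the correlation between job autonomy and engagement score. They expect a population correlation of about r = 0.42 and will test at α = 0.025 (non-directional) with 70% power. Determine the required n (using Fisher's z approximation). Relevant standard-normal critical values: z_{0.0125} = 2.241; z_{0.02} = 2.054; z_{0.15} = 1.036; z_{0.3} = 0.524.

n = 42

Fisher's z: C = ½·ln((1+r)/(1−r)) = ½·ln(2.4483) = 0.4477.
n = ((z_{α/2} + z_β)/C)² + 3.
(2.241 + 0.524) / 0.4477 = 2.765 / 0.4477 = 6.176.
n = 6.176² + 3 = 38.14 + 3 = 41.1.
Round up.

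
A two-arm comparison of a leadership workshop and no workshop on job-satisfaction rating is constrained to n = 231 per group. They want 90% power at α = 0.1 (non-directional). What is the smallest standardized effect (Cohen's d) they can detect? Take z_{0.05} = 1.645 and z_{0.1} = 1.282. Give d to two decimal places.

d_min ≈ 0.27

For two independent groups of n = 231 each: d_min = (z_{α/2} + z_β)·√(2/n).
z-sum = 1.645 + 1.282 = 2.927.
d_min = 2.927 × √(2/231) = 2.927 × 0.0930 = 0.272.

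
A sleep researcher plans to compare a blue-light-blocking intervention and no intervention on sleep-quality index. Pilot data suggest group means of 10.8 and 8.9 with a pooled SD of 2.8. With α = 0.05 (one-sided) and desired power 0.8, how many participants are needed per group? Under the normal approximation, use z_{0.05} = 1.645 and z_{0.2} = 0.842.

Cohen's d = |M₁ − M₂| / SD_pooled = |10.8 − 8.9| / 2.8 = 1.9 / 2.8 = 0.679.
For two independent groups with equal n: n = 2·((z_{α} + z_β) / d)².
z_{α} + z_β = 1.645 + 0.842 = 2.487.
n = 2 × (2.487 / 0.679)² = 2 × 3.663² = 2 × 13.42 = 26.8.
Round up to the next whole participant.

n = 27 per group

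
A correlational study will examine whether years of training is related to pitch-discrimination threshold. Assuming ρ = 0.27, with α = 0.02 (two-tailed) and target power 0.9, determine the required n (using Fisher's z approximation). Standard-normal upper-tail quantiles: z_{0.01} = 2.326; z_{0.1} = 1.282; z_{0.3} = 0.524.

n = 173

Fisher's z: C = ½·ln((1+r)/(1−r)) = ½·ln(1.7397) = 0.2769.
n = ((z_{α/2} + z_β)/C)² + 3.
(2.326 + 1.282) / 0.2769 = 3.608 / 0.2769 = 13.030.
n = 13.030² + 3 = 169.78 + 3 = 172.8.
Round up.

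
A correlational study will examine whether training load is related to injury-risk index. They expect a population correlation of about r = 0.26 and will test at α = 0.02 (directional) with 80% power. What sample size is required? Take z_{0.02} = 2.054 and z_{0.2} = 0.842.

n = 122

Fisher's z: C = ½·ln((1+r)/(1−r)) = ½·ln(1.7027) = 0.2661.
n = ((z_{α} + z_β)/C)² + 3.
(2.054 + 0.842) / 0.2661 = 2.896 / 0.2661 = 10.883.
n = 10.883² + 3 = 118.44 + 3 = 121.4.
Round up.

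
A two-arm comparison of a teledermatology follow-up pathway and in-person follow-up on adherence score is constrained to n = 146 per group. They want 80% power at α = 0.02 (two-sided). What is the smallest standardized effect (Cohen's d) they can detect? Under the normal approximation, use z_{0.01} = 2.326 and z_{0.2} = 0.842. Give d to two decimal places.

For two independent groups of n = 146 each: d_min = (z_{α/2} + z_β)·√(2/n).
z-sum = 2.326 + 0.842 = 3.168.
d_min = 3.168 × √(2/146) = 3.168 × 0.1170 = 0.371.

d_min ≈ 0.37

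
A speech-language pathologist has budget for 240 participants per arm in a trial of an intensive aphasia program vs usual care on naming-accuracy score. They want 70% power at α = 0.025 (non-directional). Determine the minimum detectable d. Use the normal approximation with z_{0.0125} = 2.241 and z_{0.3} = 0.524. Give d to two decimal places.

d_min ≈ 0.25

For two independent groups of n = 240 each: d_min = (z_{α/2} + z_β)·√(2/n).
z-sum = 2.241 + 0.524 = 2.765.
d_min = 2.765 × √(2/240) = 2.765 × 0.0913 = 0.252.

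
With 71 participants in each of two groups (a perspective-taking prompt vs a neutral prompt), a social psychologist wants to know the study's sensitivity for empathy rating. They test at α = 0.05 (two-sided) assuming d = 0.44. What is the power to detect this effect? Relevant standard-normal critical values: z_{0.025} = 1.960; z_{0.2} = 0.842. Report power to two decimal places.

For two equal groups, power = Φ(d·√(n/2) − z_{α/2}).
d·√(n/2) = 0.44 × √(71/2) = 0.44 × 5.958 = 2.622.
z_β = 2.622 − 1.960 = 0.662.
Power = Φ(0.662) = 0.746.

power ≈ 0.75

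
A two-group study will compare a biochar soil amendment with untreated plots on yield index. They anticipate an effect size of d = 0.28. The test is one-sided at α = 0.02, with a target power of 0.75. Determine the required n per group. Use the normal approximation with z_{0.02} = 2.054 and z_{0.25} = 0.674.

For two independent groups with equal n: n = 2·((z_{α} + z_β) / d)².
z_{α} + z_β = 2.054 + 0.674 = 2.728.
n = 2 × (2.728 / 0.28)² = 2 × 9.743² = 2 × 94.92 = 189.8.
Round up to the next whole participant.

n = 190 per group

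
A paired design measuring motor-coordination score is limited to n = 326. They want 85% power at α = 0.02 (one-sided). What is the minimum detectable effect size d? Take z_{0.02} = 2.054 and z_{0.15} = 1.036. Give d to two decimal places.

For a single sample (or paired design) of n = 326: d_min = (z_{α} + z_β)/√n.
z-sum = 2.054 + 1.036 = 3.090.
d_min = 3.090 / √326 = 3.090 / 18.055 = 0.171.

d_min ≈ 0.17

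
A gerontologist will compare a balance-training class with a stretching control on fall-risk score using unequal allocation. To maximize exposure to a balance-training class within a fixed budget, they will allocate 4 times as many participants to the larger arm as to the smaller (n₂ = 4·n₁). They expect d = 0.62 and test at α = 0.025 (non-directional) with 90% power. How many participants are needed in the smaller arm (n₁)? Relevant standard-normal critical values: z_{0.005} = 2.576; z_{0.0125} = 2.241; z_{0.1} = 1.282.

n₁ = 41

With allocation ratio k = n₂/n₁ = 4, Var(x̄₁−x̄₂) = σ²(1/n₁ + 1/(k·n₁)) = σ²·(k+1)/(k·n₁).
So n₁ = (1 + 1/k)·((z_{α/2} + z_β)/d)² = 1.250 × (3.523/0.62)².
n₁ = 1.250 × 32.29 = 40.4.
Round up: n₁ = 41, giving n₂ = 4 × 41 = 164.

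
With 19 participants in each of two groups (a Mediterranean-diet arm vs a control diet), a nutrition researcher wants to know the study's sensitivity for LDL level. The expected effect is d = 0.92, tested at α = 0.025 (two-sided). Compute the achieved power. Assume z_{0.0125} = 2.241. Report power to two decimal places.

For two equal groups, power = Φ(d·√(n/2) − z_{α/2}).
d·√(n/2) = 0.92 × √(19/2) = 0.92 × 3.082 = 2.836.
z_β = 2.836 − 2.241 = 0.595.
Power = Φ(0.595) = 0.724.

power ≈ 0.72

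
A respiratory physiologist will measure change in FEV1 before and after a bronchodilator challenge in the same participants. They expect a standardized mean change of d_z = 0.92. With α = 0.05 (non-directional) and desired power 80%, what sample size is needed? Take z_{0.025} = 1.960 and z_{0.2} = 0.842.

n = 10 pairs

For a paired (one-sample on differences) test: n = ((z_{α/2} + z_β) / d)².
z_{α/2} + z_β = 1.960 + 0.842 = 2.802.
n = (2.802 / 0.92)² = 3.046² = 9.28.
Round up.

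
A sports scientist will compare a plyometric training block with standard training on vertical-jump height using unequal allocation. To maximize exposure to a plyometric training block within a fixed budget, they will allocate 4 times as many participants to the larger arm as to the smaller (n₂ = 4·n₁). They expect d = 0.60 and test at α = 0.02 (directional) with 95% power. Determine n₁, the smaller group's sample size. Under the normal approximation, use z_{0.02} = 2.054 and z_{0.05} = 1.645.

With allocation ratio k = n₂/n₁ = 4, Var(x̄₁−x̄₂) = σ²(1/n₁ + 1/(k·n₁)) = σ²·(k+1)/(k·n₁).
So n₁ = (1 + 1/k)·((z_{α} + z_β)/d)² = 1.250 × (3.699/0.60)².
n₁ = 1.250 × 38.01 = 47.5.
Round up: n₁ = 48, giving n₂ = 4 × 48 = 192.

n₁ = 48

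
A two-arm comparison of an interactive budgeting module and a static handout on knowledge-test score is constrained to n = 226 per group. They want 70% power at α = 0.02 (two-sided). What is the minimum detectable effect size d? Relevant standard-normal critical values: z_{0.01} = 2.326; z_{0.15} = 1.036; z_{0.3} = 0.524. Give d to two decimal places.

For two independent groups of n = 226 each: d_min = (z_{α/2} + z_β)·√(2/n).
z-sum = 2.326 + 0.524 = 2.850.
d_min = 2.850 × √(2/226) = 2.850 × 0.0941 = 0.268.

d_min ≈ 0.27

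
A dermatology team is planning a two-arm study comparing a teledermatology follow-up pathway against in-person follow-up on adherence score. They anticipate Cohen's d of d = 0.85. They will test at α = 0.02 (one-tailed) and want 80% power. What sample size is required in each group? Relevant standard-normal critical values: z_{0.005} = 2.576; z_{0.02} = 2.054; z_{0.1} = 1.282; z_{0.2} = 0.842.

For two independent groups with equal n: n = 2·((z_{α} + z_β) / d)².
z_{α} + z_β = 2.054 + 0.842 = 2.896.
n = 2 × (2.896 / 0.85)² = 2 × 3.407² = 2 × 11.61 = 23.2.
Round up to the next whole participant.

n = 24 per group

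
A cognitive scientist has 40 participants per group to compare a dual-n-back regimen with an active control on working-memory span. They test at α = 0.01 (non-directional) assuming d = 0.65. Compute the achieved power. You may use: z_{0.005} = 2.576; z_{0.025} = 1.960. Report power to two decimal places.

For two equal groups, power = Φ(d·√(n/2) − z_{α/2}).
d·√(n/2) = 0.65 × √(40/2) = 0.65 × 4.472 = 2.907.
z_β = 2.907 − 2.576 = 0.331.
Power = Φ(0.331) = 0.630.

power ≈ 0.63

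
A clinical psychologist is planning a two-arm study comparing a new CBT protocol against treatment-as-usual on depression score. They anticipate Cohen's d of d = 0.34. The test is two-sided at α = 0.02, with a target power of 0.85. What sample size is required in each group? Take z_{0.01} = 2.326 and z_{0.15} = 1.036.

n = 196 per group

For two independent groups with equal n: n = 2·((z_{α/2} + z_β) / d)².
z_{α/2} + z_β = 2.326 + 1.036 = 3.362.
n = 2 × (3.362 / 0.34)² = 2 × 9.888² = 2 × 97.78 = 195.6.
Round up to the next whole participant.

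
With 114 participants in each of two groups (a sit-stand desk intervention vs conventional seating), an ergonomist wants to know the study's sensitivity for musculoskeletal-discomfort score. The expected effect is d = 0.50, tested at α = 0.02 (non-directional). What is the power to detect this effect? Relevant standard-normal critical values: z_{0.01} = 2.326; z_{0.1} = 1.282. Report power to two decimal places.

For two equal groups, power = Φ(d·√(n/2) − z_{α/2}).
d·√(n/2) = 0.50 × √(114/2) = 0.50 × 7.550 = 3.775.
z_β = 3.775 − 2.326 = 1.449.
Power = Φ(1.449) = 0.926.

power ≈ 0.93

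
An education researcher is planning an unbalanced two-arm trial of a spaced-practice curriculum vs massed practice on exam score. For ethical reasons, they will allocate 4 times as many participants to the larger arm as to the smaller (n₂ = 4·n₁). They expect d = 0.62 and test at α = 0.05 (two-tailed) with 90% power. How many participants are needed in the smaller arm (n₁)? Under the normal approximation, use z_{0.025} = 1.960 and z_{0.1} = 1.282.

With allocation ratio k = n₂/n₁ = 4, Var(x̄₁−x̄₂) = σ²(1/n₁ + 1/(k·n₁)) = σ²·(k+1)/(k·n₁).
So n₁ = (1 + 1/k)·((z_{α/2} + z_β)/d)² = 1.250 × (3.242/0.62)².
n₁ = 1.250 × 27.34 = 34.2.
Round up: n₁ = 35, giving n₂ = 4 × 35 = 140.

n₁ = 35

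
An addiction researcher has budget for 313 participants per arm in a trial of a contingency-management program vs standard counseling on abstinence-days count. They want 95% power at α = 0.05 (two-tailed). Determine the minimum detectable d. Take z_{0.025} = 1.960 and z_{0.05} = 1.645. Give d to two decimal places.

For two independent groups of n = 313 each: d_min = (z_{α/2} + z_β)·√(2/n).
z-sum = 1.960 + 1.645 = 3.605.
d_min = 3.605 × √(2/313) = 3.605 × 0.0799 = 0.288.

d_min ≈ 0.29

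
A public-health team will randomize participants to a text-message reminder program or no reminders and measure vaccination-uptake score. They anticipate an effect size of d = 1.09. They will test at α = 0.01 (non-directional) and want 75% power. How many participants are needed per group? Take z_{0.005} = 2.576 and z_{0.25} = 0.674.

For two independent groups with equal n: n = 2·((z_{α/2} + z_β) / d)².
z_{α/2} + z_β = 2.576 + 0.674 = 3.250.
n = 2 × (3.250 / 1.09)² = 2 × 2.982² = 2 × 8.89 = 17.8.
Round up to the next whole participant.

n = 18 per group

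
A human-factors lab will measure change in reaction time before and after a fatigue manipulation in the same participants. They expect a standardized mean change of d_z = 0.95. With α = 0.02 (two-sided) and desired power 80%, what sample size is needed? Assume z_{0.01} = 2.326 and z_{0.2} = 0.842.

n = 12 pairs

For a paired (one-sample on differences) test: n = ((z_{α/2} + z_β) / d)².
z_{α/2} + z_β = 2.326 + 0.842 = 3.168.
n = (3.168 / 0.95)² = 3.335² = 11.12.
Round up.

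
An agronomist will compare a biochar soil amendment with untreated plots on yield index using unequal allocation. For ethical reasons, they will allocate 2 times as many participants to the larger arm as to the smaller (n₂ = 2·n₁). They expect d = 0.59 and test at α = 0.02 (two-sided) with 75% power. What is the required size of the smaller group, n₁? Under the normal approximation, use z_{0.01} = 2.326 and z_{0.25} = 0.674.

With allocation ratio k = n₂/n₁ = 2, Var(x̄₁−x̄₂) = σ²(1/n₁ + 1/(k·n₁)) = σ²·(k+1)/(k·n₁).
So n₁ = (1 + 1/k)·((z_{α/2} + z_β)/d)² = 1.500 × (3.000/0.59)².
n₁ = 1.500 × 25.85 = 38.8.
Round up: n₁ = 39, giving n₂ = 2 × 39 = 78.

n₁ = 39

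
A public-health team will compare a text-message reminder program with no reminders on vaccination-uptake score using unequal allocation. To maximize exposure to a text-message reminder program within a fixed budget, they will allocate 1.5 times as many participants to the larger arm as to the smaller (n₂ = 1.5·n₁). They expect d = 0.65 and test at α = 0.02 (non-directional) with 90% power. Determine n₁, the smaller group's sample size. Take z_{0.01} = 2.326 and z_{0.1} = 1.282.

With allocation ratio k = n₂/n₁ = 1.5, Var(x̄₁−x̄₂) = σ²(1/n₁ + 1/(k·n₁)) = σ²·(k+1)/(k·n₁).
So n₁ = (1 + 1/k)·((z_{α/2} + z_β)/d)² = 1.667 × (3.608/0.65)².
n₁ = 1.667 × 30.81 = 51.4.
Round up: n₁ = 52, giving n₂ = 1.5 × 52 = 78.

n₁ = 52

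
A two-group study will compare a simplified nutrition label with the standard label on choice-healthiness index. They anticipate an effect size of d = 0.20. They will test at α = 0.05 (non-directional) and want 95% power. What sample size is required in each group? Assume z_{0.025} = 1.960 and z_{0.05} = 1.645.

n = 650 per group

For two independent groups with equal n: n = 2·((z_{α/2} + z_β) / d)².
z_{α/2} + z_β = 1.960 + 1.645 = 3.605.
n = 2 × (3.605 / 0.20)² = 2 × 18.025² = 2 × 324.90 = 649.8.
Round up to the next whole participant.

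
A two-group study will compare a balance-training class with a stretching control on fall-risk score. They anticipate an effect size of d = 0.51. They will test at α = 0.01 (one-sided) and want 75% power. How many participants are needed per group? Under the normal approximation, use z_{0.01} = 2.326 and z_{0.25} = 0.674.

For two independent groups with equal n: n = 2·((z_{α} + z_β) / d)².
z_{α} + z_β = 2.326 + 0.674 = 3.000.
n = 2 × (3.000 / 0.51)² = 2 × 5.882² = 2 × 34.60 = 69.2.
Round up to the next whole participant.

n = 70 per group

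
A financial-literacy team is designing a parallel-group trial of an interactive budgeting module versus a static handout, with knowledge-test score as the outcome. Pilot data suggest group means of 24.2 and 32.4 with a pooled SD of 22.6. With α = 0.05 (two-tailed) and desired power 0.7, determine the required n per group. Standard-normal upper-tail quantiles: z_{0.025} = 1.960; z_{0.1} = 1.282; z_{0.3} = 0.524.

n = 94 per group

Cohen's d = |M₁ − M₂| / SD_pooled = |24.2 − 32.4| / 22.6 = 8.2 / 22.6 = 0.363.
For two independent groups with equal n: n = 2·((z_{α/2} + z_β) / d)².
z_{α/2} + z_β = 1.960 + 0.524 = 2.484.
n = 2 × (2.484 / 0.363)² = 2 × 6.843² = 2 × 46.83 = 93.7.
Round up to the next whole participant.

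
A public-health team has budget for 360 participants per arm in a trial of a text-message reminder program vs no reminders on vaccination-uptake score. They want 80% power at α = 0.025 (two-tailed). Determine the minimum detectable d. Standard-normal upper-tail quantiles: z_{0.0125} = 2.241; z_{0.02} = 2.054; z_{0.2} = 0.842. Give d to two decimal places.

For two independent groups of n = 360 each: d_min = (z_{α/2} + z_β)·√(2/n).
z-sum = 2.241 + 0.842 = 3.083.
d_min = 3.083 × √(2/360) = 3.083 × 0.0745 = 0.230.

d_min ≈ 0.23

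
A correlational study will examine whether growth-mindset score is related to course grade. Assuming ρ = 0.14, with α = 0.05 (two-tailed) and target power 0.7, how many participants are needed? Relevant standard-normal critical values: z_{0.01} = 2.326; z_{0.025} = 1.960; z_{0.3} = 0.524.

Fisher's z: C = ½·ln((1+r)/(1−r)) = ½·ln(1.3256) = 0.1409.
n = ((z_{α/2} + z_β)/C)² + 3.
(1.960 + 0.524) / 0.1409 = 2.484 / 0.1409 = 17.630.
n = 17.630² + 3 = 310.80 + 3 = 313.8.
Round up.

n = 314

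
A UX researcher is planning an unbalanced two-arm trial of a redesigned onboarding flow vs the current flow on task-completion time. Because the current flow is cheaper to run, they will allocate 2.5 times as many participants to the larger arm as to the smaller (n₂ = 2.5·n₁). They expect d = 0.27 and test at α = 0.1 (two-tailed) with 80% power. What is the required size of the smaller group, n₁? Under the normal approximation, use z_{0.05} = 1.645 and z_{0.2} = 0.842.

n₁ = 119

With allocation ratio k = n₂/n₁ = 2.5, Var(x̄₁−x̄₂) = σ²(1/n₁ + 1/(k·n₁)) = σ²·(k+1)/(k·n₁).
So n₁ = (1 + 1/k)·((z_{α/2} + z_β)/d)² = 1.400 × (2.487/0.27)².
n₁ = 1.400 × 84.84 = 118.8.
Round up: n₁ = 119, giving n₂ = ⌈2.5 × 119⌉ = ⌈297.5⌉ = 298.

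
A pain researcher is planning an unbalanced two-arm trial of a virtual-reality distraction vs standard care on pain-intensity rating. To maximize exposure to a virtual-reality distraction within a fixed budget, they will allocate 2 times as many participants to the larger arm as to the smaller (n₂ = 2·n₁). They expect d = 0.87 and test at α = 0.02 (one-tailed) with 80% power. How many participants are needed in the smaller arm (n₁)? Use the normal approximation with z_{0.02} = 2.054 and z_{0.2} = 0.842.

With allocation ratio k = n₂/n₁ = 2, Var(x̄₁−x̄₂) = σ²(1/n₁ + 1/(k·n₁)) = σ²·(k+1)/(k·n₁).
So n₁ = (1 + 1/k)·((z_{α} + z_β)/d)² = 1.500 × (2.896/0.87)².
n₁ = 1.500 × 11.08 = 16.6.
Round up: n₁ = 17, giving n₂ = 2 × 17 = 34.

n₁ = 17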